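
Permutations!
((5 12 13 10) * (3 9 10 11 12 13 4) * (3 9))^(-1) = (4 12 11 13 5 10 9)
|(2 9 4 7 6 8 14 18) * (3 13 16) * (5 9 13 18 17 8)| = 15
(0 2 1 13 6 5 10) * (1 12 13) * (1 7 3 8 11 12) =(0 2 1 7 3 8 11 12 13 6 5 10) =[2, 7, 1, 8, 4, 10, 5, 3, 11, 9, 0, 12, 13, 6]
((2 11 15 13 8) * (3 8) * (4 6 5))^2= (2 15 3)(4 5 6)(8 11 13)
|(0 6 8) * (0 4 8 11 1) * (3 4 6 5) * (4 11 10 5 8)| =8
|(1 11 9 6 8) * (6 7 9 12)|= |(1 11 12 6 8)(7 9)|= 10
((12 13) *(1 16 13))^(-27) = (1 16 13 12)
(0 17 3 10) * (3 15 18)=(0 17 15 18 3 10)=[17, 1, 2, 10, 4, 5, 6, 7, 8, 9, 0, 11, 12, 13, 14, 18, 16, 15, 3]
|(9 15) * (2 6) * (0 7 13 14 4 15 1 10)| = |(0 7 13 14 4 15 9 1 10)(2 6)| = 18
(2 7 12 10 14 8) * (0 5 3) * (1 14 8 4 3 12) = (0 5 12 10 8 2 7 1 14 4 3) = [5, 14, 7, 0, 3, 12, 6, 1, 2, 9, 8, 11, 10, 13, 4]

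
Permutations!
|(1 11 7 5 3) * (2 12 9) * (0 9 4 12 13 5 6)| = 10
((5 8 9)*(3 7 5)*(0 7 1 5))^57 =((0 7)(1 5 8 9 3))^57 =(0 7)(1 8 3 5 9)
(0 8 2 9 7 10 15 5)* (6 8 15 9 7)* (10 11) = (0 15 5)(2 7 11 10 9 6 8) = [15, 1, 7, 3, 4, 0, 8, 11, 2, 6, 9, 10, 12, 13, 14, 5]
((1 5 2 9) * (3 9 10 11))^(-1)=((1 5 2 10 11 3 9))^(-1)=(1 9 3 11 10 2 5)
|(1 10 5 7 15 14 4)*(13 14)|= |(1 10 5 7 15 13 14 4)|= 8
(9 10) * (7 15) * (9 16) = (7 15)(9 10 16) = [0, 1, 2, 3, 4, 5, 6, 15, 8, 10, 16, 11, 12, 13, 14, 7, 9]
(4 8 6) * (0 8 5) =(0 8 6 4 5) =[8, 1, 2, 3, 5, 0, 4, 7, 6]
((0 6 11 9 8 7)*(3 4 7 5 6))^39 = ((0 3 4 7)(5 6 11 9 8))^39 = (0 7 4 3)(5 8 9 11 6)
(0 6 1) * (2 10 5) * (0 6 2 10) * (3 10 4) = [2, 6, 0, 10, 3, 4, 1, 7, 8, 9, 5] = (0 2)(1 6)(3 10 5 4)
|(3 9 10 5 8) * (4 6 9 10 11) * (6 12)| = |(3 10 5 8)(4 12 6 9 11)| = 20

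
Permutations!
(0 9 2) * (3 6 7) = (0 9 2)(3 6 7) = [9, 1, 0, 6, 4, 5, 7, 3, 8, 2]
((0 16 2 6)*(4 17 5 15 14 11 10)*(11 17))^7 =((0 16 2 6)(4 11 10)(5 15 14 17))^7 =(0 6 2 16)(4 11 10)(5 17 14 15)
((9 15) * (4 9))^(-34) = (4 15 9)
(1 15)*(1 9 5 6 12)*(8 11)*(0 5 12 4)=[5, 15, 2, 3, 0, 6, 4, 7, 11, 12, 10, 8, 1, 13, 14, 9]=(0 5 6 4)(1 15 9 12)(8 11)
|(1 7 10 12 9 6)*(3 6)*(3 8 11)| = 9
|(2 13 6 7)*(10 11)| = 4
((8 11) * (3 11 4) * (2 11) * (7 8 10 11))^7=((2 7 8 4 3)(10 11))^7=(2 8 3 7 4)(10 11)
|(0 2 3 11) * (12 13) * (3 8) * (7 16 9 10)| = 20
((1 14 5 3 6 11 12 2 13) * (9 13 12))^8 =(14)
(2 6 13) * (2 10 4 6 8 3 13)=(2 8 3 13 10 4 6)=[0, 1, 8, 13, 6, 5, 2, 7, 3, 9, 4, 11, 12, 10]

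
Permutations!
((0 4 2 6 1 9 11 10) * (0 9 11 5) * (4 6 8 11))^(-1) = ((0 6 1 4 2 8 11 10 9 5))^(-1) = (0 5 9 10 11 8 2 4 1 6)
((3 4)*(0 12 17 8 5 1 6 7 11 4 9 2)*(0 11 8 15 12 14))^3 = ((0 14)(1 6 7 8 5)(2 11 4 3 9)(12 17 15))^3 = (17)(0 14)(1 8 6 5 7)(2 3 11 9 4)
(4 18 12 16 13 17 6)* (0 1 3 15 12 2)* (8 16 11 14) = (0 1 3 15 12 11 14 8 16 13 17 6 4 18 2) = [1, 3, 0, 15, 18, 5, 4, 7, 16, 9, 10, 14, 11, 17, 8, 12, 13, 6, 2]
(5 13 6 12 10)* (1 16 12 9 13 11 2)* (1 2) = [0, 16, 2, 3, 4, 11, 9, 7, 8, 13, 5, 1, 10, 6, 14, 15, 12] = (1 16 12 10 5 11)(6 9 13)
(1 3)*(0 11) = (0 11)(1 3) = [11, 3, 2, 1, 4, 5, 6, 7, 8, 9, 10, 0]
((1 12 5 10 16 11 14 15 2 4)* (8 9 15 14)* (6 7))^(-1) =(1 4 2 15 9 8 11 16 10 5 12)(6 7) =((1 12 5 10 16 11 8 9 15 2 4)(6 7))^(-1)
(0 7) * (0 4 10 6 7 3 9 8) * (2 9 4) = (0 3 4 10 6 7 2 9 8) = [3, 1, 9, 4, 10, 5, 7, 2, 0, 8, 6]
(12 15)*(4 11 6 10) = (4 11 6 10)(12 15) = [0, 1, 2, 3, 11, 5, 10, 7, 8, 9, 4, 6, 15, 13, 14, 12]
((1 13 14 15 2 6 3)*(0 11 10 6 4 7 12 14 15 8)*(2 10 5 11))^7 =(1 13 15 10 6 3)(5 11)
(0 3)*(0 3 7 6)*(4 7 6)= (0 6)(4 7)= [6, 1, 2, 3, 7, 5, 0, 4]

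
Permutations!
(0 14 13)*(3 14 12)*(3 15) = (0 12 15 3 14 13) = [12, 1, 2, 14, 4, 5, 6, 7, 8, 9, 10, 11, 15, 0, 13, 3]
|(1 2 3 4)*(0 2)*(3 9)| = 6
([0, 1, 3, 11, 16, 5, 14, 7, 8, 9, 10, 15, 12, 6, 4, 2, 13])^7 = [0, 1, 15, 2, 13, 5, 4, 7, 8, 9, 10, 3, 12, 14, 16, 11, 6]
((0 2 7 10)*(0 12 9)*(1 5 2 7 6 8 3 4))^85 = (12)(1 5 2 6 8 3 4)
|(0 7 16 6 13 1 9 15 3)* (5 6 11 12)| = |(0 7 16 11 12 5 6 13 1 9 15 3)| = 12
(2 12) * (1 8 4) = (1 8 4)(2 12) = [0, 8, 12, 3, 1, 5, 6, 7, 4, 9, 10, 11, 2]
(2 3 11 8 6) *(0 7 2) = (0 7 2 3 11 8 6) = [7, 1, 3, 11, 4, 5, 0, 2, 6, 9, 10, 8]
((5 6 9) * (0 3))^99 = ((0 3)(5 6 9))^99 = (9)(0 3)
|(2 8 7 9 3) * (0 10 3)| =7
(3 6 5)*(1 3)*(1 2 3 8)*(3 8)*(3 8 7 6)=(1 8)(2 7 6 5)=[0, 8, 7, 3, 4, 2, 5, 6, 1]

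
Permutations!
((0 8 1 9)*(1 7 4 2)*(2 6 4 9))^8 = (9)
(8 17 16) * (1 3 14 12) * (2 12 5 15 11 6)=(1 3 14 5 15 11 6 2 12)(8 17 16)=[0, 3, 12, 14, 4, 15, 2, 7, 17, 9, 10, 6, 1, 13, 5, 11, 8, 16]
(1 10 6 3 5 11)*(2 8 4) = (1 10 6 3 5 11)(2 8 4) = [0, 10, 8, 5, 2, 11, 3, 7, 4, 9, 6, 1]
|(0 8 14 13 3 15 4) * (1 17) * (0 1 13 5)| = |(0 8 14 5)(1 17 13 3 15 4)| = 12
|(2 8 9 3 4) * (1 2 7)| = 7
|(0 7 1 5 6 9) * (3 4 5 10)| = 9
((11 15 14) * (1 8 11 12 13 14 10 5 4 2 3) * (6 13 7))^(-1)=((1 8 11 15 10 5 4 2 3)(6 13 14 12 7))^(-1)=(1 3 2 4 5 10 15 11 8)(6 7 12 14 13)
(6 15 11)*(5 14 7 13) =[0, 1, 2, 3, 4, 14, 15, 13, 8, 9, 10, 6, 12, 5, 7, 11] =(5 14 7 13)(6 15 11)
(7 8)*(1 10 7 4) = (1 10 7 8 4) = [0, 10, 2, 3, 1, 5, 6, 8, 4, 9, 7]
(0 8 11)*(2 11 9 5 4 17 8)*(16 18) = (0 2 11)(4 17 8 9 5)(16 18) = [2, 1, 11, 3, 17, 4, 6, 7, 9, 5, 10, 0, 12, 13, 14, 15, 18, 8, 16]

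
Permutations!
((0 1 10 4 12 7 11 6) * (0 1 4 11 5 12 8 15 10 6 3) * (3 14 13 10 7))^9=((0 4 8 15 7 5 12 3)(1 6)(10 11 14 13))^9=(0 4 8 15 7 5 12 3)(1 6)(10 11 14 13)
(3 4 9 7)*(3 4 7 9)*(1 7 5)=[0, 7, 2, 5, 3, 1, 6, 4, 8, 9]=(9)(1 7 4 3 5)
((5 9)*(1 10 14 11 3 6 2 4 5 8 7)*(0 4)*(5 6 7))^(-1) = ((0 4 6 2)(1 10 14 11 3 7)(5 9 8))^(-1) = (0 2 6 4)(1 7 3 11 14 10)(5 8 9)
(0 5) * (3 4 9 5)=[3, 1, 2, 4, 9, 0, 6, 7, 8, 5]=(0 3 4 9 5)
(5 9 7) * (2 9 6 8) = (2 9 7 5 6 8) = [0, 1, 9, 3, 4, 6, 8, 5, 2, 7]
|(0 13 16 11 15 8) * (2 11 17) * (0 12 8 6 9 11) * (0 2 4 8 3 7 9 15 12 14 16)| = 10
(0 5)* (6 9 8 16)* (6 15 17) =[5, 1, 2, 3, 4, 0, 9, 7, 16, 8, 10, 11, 12, 13, 14, 17, 15, 6] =(0 5)(6 9 8 16 15 17)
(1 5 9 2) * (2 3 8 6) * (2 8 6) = (1 5 9 3 6 8 2) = [0, 5, 1, 6, 4, 9, 8, 7, 2, 3]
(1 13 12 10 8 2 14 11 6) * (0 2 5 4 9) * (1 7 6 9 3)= (0 2 14 11 9)(1 13 12 10 8 5 4 3)(6 7)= [2, 13, 14, 1, 3, 4, 7, 6, 5, 0, 8, 9, 10, 12, 11]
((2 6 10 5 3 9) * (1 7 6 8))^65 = ((1 7 6 10 5 3 9 2 8))^65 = (1 6 5 9 8 7 10 3 2)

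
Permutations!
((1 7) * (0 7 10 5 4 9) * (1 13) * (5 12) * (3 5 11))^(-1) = ((0 7 13 1 10 12 11 3 5 4 9))^(-1) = (0 9 4 5 3 11 12 10 1 13 7)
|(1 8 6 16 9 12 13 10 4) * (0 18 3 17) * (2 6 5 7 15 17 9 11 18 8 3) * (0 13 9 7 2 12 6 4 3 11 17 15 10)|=42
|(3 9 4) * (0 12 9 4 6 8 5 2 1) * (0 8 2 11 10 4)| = |(0 12 9 6 2 1 8 5 11 10 4 3)| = 12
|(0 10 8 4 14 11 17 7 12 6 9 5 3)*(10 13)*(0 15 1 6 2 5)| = 17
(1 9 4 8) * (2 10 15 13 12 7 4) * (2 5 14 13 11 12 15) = (1 9 5 14 13 15 11 12 7 4 8)(2 10) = [0, 9, 10, 3, 8, 14, 6, 4, 1, 5, 2, 12, 7, 15, 13, 11]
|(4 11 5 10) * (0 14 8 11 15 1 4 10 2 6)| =|(0 14 8 11 5 2 6)(1 4 15)| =21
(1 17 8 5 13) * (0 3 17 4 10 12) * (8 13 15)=(0 3 17 13 1 4 10 12)(5 15 8)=[3, 4, 2, 17, 10, 15, 6, 7, 5, 9, 12, 11, 0, 1, 14, 8, 16, 13]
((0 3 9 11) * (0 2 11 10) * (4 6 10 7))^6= (11)(0 10 6 4 7 9 3)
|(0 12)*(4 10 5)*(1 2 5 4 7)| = |(0 12)(1 2 5 7)(4 10)| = 4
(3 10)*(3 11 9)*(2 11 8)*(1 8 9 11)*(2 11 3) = (1 8 11 3 10 9 2) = [0, 8, 1, 10, 4, 5, 6, 7, 11, 2, 9, 3]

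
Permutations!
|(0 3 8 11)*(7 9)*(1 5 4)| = 12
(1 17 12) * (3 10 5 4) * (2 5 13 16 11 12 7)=(1 17 7 2 5 4 3 10 13 16 11 12)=[0, 17, 5, 10, 3, 4, 6, 2, 8, 9, 13, 12, 1, 16, 14, 15, 11, 7]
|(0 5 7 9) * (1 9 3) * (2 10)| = 6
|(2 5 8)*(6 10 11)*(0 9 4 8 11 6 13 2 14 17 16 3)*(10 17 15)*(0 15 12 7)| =|(0 9 4 8 14 12 7)(2 5 11 13)(3 15 10 6 17 16)| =84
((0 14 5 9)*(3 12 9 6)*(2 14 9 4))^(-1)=((0 9)(2 14 5 6 3 12 4))^(-1)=(0 9)(2 4 12 3 6 5 14)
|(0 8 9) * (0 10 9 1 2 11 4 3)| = 14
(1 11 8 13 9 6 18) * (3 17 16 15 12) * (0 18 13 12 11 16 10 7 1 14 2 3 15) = (0 18 14 2 3 17 10 7 1 16)(6 13 9)(8 12 15 11) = [18, 16, 3, 17, 4, 5, 13, 1, 12, 6, 7, 8, 15, 9, 2, 11, 0, 10, 14]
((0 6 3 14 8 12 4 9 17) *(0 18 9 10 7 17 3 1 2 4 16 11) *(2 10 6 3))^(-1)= ((0 3 14 8 12 16 11)(1 10 7 17 18 9 2 4 6))^(-1)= (0 11 16 12 8 14 3)(1 6 4 2 9 18 17 7 10)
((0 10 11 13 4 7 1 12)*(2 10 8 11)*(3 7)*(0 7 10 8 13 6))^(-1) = ((0 13 4 3 10 2 8 11 6)(1 12 7))^(-1) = (0 6 11 8 2 10 3 4 13)(1 7 12)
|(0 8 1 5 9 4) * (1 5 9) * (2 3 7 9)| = |(0 8 5 1 2 3 7 9 4)| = 9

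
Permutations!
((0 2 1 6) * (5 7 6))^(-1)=((0 2 1 5 7 6))^(-1)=(0 6 7 5 1 2)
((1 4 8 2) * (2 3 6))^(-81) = ((1 4 8 3 6 2))^(-81) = (1 3)(2 8)(4 6)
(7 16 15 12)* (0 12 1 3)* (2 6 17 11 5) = (0 12 7 16 15 1 3)(2 6 17 11 5) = [12, 3, 6, 0, 4, 2, 17, 16, 8, 9, 10, 5, 7, 13, 14, 1, 15, 11]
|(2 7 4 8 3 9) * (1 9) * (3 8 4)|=|(1 9 2 7 3)|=5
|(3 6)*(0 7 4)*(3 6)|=|(0 7 4)|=3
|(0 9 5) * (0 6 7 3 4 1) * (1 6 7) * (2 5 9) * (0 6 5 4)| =6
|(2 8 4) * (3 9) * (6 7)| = 6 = |(2 8 4)(3 9)(6 7)|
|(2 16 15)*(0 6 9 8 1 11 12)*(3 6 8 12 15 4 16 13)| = |(0 8 1 11 15 2 13 3 6 9 12)(4 16)| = 22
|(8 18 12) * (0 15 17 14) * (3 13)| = 12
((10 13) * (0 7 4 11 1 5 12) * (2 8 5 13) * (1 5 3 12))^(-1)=(0 12 3 8 2 10 13 1 5 11 4 7)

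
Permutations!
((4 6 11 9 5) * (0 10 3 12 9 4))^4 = (0 9 3)(4 6 11)(5 12 10)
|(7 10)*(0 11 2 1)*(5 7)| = |(0 11 2 1)(5 7 10)| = 12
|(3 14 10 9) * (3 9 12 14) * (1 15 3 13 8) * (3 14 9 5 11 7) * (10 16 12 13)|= 13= |(1 15 14 16 12 9 5 11 7 3 10 13 8)|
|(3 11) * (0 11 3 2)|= |(0 11 2)|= 3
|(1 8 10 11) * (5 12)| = |(1 8 10 11)(5 12)| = 4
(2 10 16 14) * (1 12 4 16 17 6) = (1 12 4 16 14 2 10 17 6) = [0, 12, 10, 3, 16, 5, 1, 7, 8, 9, 17, 11, 4, 13, 2, 15, 14, 6]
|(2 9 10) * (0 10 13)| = 5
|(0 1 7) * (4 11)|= |(0 1 7)(4 11)|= 6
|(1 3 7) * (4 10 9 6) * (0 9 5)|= 6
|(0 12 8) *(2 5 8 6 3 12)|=12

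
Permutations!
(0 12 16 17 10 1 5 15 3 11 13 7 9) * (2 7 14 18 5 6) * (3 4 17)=(0 12 16 3 11 13 14 18 5 15 4 17 10 1 6 2 7 9)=[12, 6, 7, 11, 17, 15, 2, 9, 8, 0, 1, 13, 16, 14, 18, 4, 3, 10, 5]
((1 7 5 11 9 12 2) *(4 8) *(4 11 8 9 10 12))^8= ((1 7 5 8 11 10 12 2)(4 9))^8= (12)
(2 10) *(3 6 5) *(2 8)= (2 10 8)(3 6 5)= [0, 1, 10, 6, 4, 3, 5, 7, 2, 9, 8]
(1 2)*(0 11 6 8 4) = [11, 2, 1, 3, 0, 5, 8, 7, 4, 9, 10, 6] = (0 11 6 8 4)(1 2)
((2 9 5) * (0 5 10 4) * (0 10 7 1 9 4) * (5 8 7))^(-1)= (0 10 4 2 5 9 1 7 8)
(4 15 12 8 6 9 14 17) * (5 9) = (4 15 12 8 6 5 9 14 17) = [0, 1, 2, 3, 15, 9, 5, 7, 6, 14, 10, 11, 8, 13, 17, 12, 16, 4]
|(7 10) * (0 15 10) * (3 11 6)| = |(0 15 10 7)(3 11 6)| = 12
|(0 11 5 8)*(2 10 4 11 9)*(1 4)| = 9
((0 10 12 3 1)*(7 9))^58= ((0 10 12 3 1)(7 9))^58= (0 3 10 1 12)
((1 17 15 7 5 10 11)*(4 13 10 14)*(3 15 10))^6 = ((1 17 10 11)(3 15 7 5 14 4 13))^6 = (1 10)(3 13 4 14 5 7 15)(11 17)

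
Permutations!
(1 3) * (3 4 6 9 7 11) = (1 4 6 9 7 11 3) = [0, 4, 2, 1, 6, 5, 9, 11, 8, 7, 10, 3]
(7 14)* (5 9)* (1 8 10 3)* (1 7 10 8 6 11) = [0, 6, 2, 7, 4, 9, 11, 14, 8, 5, 3, 1, 12, 13, 10] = (1 6 11)(3 7 14 10)(5 9)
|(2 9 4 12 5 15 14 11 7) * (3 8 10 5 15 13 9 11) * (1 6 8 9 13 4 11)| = |(1 6 8 10 5 4 12 15 14 3 9 11 7 2)| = 14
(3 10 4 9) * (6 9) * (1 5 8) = (1 5 8)(3 10 4 6 9) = [0, 5, 2, 10, 6, 8, 9, 7, 1, 3, 4]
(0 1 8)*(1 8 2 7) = [8, 2, 7, 3, 4, 5, 6, 1, 0] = (0 8)(1 2 7)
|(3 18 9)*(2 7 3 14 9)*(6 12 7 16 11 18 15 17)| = 12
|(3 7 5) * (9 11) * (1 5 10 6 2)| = |(1 5 3 7 10 6 2)(9 11)| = 14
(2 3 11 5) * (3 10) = (2 10 3 11 5) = [0, 1, 10, 11, 4, 2, 6, 7, 8, 9, 3, 5]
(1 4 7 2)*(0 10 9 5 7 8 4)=(0 10 9 5 7 2 1)(4 8)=[10, 0, 1, 3, 8, 7, 6, 2, 4, 5, 9]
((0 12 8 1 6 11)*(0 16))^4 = (0 6 12 11 8 16 1)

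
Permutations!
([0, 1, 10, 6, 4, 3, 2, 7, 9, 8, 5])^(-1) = [0, 1, 6, 5, 4, 10, 3, 7, 9, 8, 2]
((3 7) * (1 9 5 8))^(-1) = ((1 9 5 8)(3 7))^(-1) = (1 8 5 9)(3 7)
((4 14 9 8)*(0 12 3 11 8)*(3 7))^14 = (0 8 12 4 7 14 3 9 11)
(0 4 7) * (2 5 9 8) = (0 4 7)(2 5 9 8) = [4, 1, 5, 3, 7, 9, 6, 0, 2, 8]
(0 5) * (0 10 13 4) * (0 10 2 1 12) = (0 5 2 1 12)(4 10 13) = [5, 12, 1, 3, 10, 2, 6, 7, 8, 9, 13, 11, 0, 4]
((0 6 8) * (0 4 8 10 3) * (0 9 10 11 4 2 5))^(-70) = ((0 6 11 4 8 2 5)(3 9 10))^(-70) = (11)(3 10 9)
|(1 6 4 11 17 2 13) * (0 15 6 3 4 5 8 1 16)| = 13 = |(0 15 6 5 8 1 3 4 11 17 2 13 16)|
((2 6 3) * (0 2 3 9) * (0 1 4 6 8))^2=((0 2 8)(1 4 6 9))^2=(0 8 2)(1 6)(4 9)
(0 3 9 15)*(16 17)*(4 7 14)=[3, 1, 2, 9, 7, 5, 6, 14, 8, 15, 10, 11, 12, 13, 4, 0, 17, 16]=(0 3 9 15)(4 7 14)(16 17)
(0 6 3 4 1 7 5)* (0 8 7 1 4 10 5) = [6, 1, 2, 10, 4, 8, 3, 0, 7, 9, 5] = (0 6 3 10 5 8 7)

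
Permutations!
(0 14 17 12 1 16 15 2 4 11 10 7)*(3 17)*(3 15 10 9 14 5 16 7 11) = [5, 7, 4, 17, 3, 16, 6, 0, 8, 14, 11, 9, 1, 13, 15, 2, 10, 12] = (0 5 16 10 11 9 14 15 2 4 3 17 12 1 7)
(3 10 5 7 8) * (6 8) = (3 10 5 7 6 8) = [0, 1, 2, 10, 4, 7, 8, 6, 3, 9, 5]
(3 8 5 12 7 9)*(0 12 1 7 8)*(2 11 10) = (0 12 8 5 1 7 9 3)(2 11 10) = [12, 7, 11, 0, 4, 1, 6, 9, 5, 3, 2, 10, 8]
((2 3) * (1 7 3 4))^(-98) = (1 3 4 7 2) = ((1 7 3 2 4))^(-98)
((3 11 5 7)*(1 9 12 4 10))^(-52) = ((1 9 12 4 10)(3 11 5 7))^(-52) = (1 4 9 10 12)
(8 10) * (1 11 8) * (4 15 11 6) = (1 6 4 15 11 8 10) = [0, 6, 2, 3, 15, 5, 4, 7, 10, 9, 1, 8, 12, 13, 14, 11]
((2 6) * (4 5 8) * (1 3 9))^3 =((1 3 9)(2 6)(4 5 8))^3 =(9)(2 6)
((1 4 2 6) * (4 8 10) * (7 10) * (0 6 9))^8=(0 9 2 4 10 7 8 1 6)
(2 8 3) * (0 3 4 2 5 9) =(0 3 5 9)(2 8 4) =[3, 1, 8, 5, 2, 9, 6, 7, 4, 0]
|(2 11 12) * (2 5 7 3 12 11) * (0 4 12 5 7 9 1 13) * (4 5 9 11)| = |(0 5 11 4 12 7 3 9 1 13)| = 10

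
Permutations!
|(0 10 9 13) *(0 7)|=5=|(0 10 9 13 7)|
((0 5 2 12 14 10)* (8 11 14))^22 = ((0 5 2 12 8 11 14 10))^22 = (0 14 8 2)(5 10 11 12)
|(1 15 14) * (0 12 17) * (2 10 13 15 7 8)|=|(0 12 17)(1 7 8 2 10 13 15 14)|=24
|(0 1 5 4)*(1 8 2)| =|(0 8 2 1 5 4)| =6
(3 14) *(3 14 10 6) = (14)(3 10 6) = [0, 1, 2, 10, 4, 5, 3, 7, 8, 9, 6, 11, 12, 13, 14]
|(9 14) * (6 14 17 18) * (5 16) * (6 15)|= 6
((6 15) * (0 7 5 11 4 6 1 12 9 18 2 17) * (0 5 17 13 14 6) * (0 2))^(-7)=(0 14 7 6 17 15 5 1 11 12 4 9 2 18 13)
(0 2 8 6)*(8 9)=(0 2 9 8 6)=[2, 1, 9, 3, 4, 5, 0, 7, 6, 8]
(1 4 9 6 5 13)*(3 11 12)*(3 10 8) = (1 4 9 6 5 13)(3 11 12 10 8) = [0, 4, 2, 11, 9, 13, 5, 7, 3, 6, 8, 12, 10, 1]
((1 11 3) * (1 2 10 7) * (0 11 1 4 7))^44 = (0 10 2 3 11)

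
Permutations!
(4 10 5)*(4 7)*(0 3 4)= (0 3 4 10 5 7)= [3, 1, 2, 4, 10, 7, 6, 0, 8, 9, 5]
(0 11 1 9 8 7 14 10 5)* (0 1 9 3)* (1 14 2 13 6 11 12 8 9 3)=(0 12 8 7 2 13 6 11 3)(5 14 10)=[12, 1, 13, 0, 4, 14, 11, 2, 7, 9, 5, 3, 8, 6, 10]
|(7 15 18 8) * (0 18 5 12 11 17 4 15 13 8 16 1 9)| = |(0 18 16 1 9)(4 15 5 12 11 17)(7 13 8)| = 30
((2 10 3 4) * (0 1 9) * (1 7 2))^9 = (0 7 2 10 3 4 1 9)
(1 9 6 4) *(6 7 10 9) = [0, 6, 2, 3, 1, 5, 4, 10, 8, 7, 9] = (1 6 4)(7 10 9)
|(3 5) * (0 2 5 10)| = 5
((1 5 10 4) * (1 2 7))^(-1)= ((1 5 10 4 2 7))^(-1)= (1 7 2 4 10 5)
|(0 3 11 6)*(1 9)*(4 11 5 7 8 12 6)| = 14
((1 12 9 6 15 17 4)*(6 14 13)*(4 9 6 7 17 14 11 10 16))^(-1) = (1 4 16 10 11 9 17 7 13 14 15 6 12)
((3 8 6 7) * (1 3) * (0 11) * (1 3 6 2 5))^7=(0 11)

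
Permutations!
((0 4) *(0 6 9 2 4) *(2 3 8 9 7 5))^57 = ((2 4 6 7 5)(3 8 9))^57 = (9)(2 6 5 4 7)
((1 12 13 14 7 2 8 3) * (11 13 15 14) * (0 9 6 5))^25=(0 9 6 5)(1 12 15 14 7 2 8 3)(11 13)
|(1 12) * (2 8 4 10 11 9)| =6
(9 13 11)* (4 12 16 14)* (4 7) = (4 12 16 14 7)(9 13 11) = [0, 1, 2, 3, 12, 5, 6, 4, 8, 13, 10, 9, 16, 11, 7, 15, 14]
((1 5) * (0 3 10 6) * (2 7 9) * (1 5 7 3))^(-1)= (0 6 10 3 2 9 7 1)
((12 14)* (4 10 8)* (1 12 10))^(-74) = (1 8 14)(4 10 12)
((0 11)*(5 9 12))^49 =(0 11)(5 9 12)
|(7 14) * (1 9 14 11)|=5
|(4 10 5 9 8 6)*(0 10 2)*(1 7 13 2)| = |(0 10 5 9 8 6 4 1 7 13 2)| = 11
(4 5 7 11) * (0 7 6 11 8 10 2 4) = [7, 1, 4, 3, 5, 6, 11, 8, 10, 9, 2, 0] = (0 7 8 10 2 4 5 6 11)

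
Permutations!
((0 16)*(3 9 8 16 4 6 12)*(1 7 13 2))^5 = ((0 4 6 12 3 9 8 16)(1 7 13 2))^5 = (0 9 6 16 3 4 8 12)(1 7 13 2)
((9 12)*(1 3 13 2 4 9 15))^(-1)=(1 15 12 9 4 2 13 3)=((1 3 13 2 4 9 12 15))^(-1)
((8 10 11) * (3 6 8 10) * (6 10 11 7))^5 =(11)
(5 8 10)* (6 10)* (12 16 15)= (5 8 6 10)(12 16 15)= [0, 1, 2, 3, 4, 8, 10, 7, 6, 9, 5, 11, 16, 13, 14, 12, 15]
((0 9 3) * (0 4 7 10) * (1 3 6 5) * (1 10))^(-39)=((0 9 6 5 10)(1 3 4 7))^(-39)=(0 9 6 5 10)(1 3 4 7)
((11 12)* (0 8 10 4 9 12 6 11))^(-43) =((0 8 10 4 9 12)(6 11))^(-43) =(0 12 9 4 10 8)(6 11)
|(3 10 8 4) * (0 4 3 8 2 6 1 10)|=4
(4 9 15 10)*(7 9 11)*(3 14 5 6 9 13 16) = (3 14 5 6 9 15 10 4 11 7 13 16) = [0, 1, 2, 14, 11, 6, 9, 13, 8, 15, 4, 7, 12, 16, 5, 10, 3]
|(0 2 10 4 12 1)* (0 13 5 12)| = |(0 2 10 4)(1 13 5 12)| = 4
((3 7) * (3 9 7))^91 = ((7 9))^91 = (7 9)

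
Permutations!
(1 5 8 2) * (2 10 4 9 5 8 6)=(1 8 10 4 9 5 6 2)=[0, 8, 1, 3, 9, 6, 2, 7, 10, 5, 4]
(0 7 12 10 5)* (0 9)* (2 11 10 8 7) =(0 2 11 10 5 9)(7 12 8) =[2, 1, 11, 3, 4, 9, 6, 12, 7, 0, 5, 10, 8]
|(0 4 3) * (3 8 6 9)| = |(0 4 8 6 9 3)| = 6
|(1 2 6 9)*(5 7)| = 4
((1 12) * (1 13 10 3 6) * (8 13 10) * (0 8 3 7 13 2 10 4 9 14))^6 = ((0 8 2 10 7 13 3 6 1 12 4 9 14))^6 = (0 3 14 13 9 7 4 10 12 2 1 8 6)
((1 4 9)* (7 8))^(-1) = (1 9 4)(7 8)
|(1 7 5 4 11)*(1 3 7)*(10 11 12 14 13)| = |(3 7 5 4 12 14 13 10 11)| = 9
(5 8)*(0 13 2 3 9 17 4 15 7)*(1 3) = [13, 3, 1, 9, 15, 8, 6, 0, 5, 17, 10, 11, 12, 2, 14, 7, 16, 4] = (0 13 2 1 3 9 17 4 15 7)(5 8)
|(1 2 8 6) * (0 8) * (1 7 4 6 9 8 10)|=|(0 10 1 2)(4 6 7)(8 9)|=12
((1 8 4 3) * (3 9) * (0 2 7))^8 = ((0 2 7)(1 8 4 9 3))^8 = (0 7 2)(1 9 8 3 4)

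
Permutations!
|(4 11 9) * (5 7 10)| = |(4 11 9)(5 7 10)| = 3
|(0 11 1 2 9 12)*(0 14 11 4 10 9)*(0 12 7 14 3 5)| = 12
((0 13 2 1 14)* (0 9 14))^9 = (0 13 2 1)(9 14) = ((0 13 2 1)(9 14))^9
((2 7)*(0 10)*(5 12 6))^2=((0 10)(2 7)(5 12 6))^2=(5 6 12)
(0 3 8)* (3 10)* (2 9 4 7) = (0 10 3 8)(2 9 4 7) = [10, 1, 9, 8, 7, 5, 6, 2, 0, 4, 3]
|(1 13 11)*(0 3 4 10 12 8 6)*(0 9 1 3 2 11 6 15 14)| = 20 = |(0 2 11 3 4 10 12 8 15 14)(1 13 6 9)|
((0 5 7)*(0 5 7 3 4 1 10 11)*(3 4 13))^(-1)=(0 11 10 1 4 5 7)(3 13)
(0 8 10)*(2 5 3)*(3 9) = [8, 1, 5, 2, 4, 9, 6, 7, 10, 3, 0] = (0 8 10)(2 5 9 3)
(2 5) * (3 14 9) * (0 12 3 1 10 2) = (0 12 3 14 9 1 10 2 5) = [12, 10, 5, 14, 4, 0, 6, 7, 8, 1, 2, 11, 3, 13, 9]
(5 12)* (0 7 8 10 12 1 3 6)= (0 7 8 10 12 5 1 3 6)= [7, 3, 2, 6, 4, 1, 0, 8, 10, 9, 12, 11, 5]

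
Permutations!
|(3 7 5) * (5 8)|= |(3 7 8 5)|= 4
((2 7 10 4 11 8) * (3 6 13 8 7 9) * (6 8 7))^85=((2 9 3 8)(4 11 6 13 7 10))^85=(2 9 3 8)(4 11 6 13 7 10)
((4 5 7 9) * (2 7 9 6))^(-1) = ((2 7 6)(4 5 9))^(-1) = (2 6 7)(4 9 5)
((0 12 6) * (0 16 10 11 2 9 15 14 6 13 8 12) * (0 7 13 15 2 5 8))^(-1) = (0 13 7)(2 9)(5 11 10 16 6 14 15 12 8)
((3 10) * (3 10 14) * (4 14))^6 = (14)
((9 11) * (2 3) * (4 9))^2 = ((2 3)(4 9 11))^2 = (4 11 9)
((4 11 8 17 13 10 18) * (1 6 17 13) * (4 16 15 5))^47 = (1 17 6)(4 8 10 16 5 11 13 18 15)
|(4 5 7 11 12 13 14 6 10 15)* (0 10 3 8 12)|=42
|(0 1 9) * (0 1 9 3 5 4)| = |(0 9 1 3 5 4)| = 6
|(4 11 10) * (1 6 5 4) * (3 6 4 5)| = |(1 4 11 10)(3 6)| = 4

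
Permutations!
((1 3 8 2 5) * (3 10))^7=((1 10 3 8 2 5))^7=(1 10 3 8 2 5)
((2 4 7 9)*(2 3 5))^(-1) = (2 5 3 9 7 4)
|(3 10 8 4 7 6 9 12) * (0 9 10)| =20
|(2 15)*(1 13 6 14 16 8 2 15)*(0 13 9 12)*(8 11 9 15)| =|(0 13 6 14 16 11 9 12)(1 15 8 2)| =8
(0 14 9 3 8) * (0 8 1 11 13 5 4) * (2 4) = (0 14 9 3 1 11 13 5 2 4) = [14, 11, 4, 1, 0, 2, 6, 7, 8, 3, 10, 13, 12, 5, 9]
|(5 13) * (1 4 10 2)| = 4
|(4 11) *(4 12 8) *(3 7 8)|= 6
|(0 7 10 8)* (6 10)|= 5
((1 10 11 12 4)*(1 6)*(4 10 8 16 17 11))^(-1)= (1 6 4 10 12 11 17 16 8)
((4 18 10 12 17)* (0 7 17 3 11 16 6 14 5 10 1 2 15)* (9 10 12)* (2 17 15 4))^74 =(0 15 7)(1 18 4 2 17)(3 14 11 5 16 12 6)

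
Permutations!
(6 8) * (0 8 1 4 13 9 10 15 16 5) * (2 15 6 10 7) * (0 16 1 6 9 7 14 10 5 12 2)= (0 8 5 16 12 2 15 1 4 13 7)(9 14 10)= [8, 4, 15, 3, 13, 16, 6, 0, 5, 14, 9, 11, 2, 7, 10, 1, 12]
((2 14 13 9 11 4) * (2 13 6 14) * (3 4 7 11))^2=(14)(3 13)(4 9)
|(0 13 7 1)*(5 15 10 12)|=|(0 13 7 1)(5 15 10 12)|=4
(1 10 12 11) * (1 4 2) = (1 10 12 11 4 2) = [0, 10, 1, 3, 2, 5, 6, 7, 8, 9, 12, 4, 11]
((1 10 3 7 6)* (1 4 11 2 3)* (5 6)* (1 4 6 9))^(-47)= ((1 10 4 11 2 3 7 5 9))^(-47)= (1 5 3 11 10 9 7 2 4)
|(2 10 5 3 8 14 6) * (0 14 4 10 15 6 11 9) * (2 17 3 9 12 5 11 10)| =|(0 14 10 11 12 5 9)(2 15 6 17 3 8 4)| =7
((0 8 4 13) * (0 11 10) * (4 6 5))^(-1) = (0 10 11 13 4 5 6 8)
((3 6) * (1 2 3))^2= (1 3)(2 6)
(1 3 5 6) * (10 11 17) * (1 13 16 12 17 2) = (1 3 5 6 13 16 12 17 10 11 2) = [0, 3, 1, 5, 4, 6, 13, 7, 8, 9, 11, 2, 17, 16, 14, 15, 12, 10]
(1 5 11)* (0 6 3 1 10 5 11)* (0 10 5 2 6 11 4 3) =(0 11 5 10 2 6)(1 4 3) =[11, 4, 6, 1, 3, 10, 0, 7, 8, 9, 2, 5]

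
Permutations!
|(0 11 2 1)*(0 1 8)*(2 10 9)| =6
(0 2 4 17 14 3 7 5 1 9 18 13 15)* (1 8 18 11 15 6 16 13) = (0 2 4 17 14 3 7 5 8 18 1 9 11 15)(6 16 13) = [2, 9, 4, 7, 17, 8, 16, 5, 18, 11, 10, 15, 12, 6, 3, 0, 13, 14, 1]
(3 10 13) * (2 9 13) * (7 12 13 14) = (2 9 14 7 12 13 3 10) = [0, 1, 9, 10, 4, 5, 6, 12, 8, 14, 2, 11, 13, 3, 7]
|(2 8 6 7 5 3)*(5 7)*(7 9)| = |(2 8 6 5 3)(7 9)| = 10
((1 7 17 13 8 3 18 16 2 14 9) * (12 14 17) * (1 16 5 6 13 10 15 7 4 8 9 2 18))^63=(1 3 8 4)(5 9)(6 16)(13 18)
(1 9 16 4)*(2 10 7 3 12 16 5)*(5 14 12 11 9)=(1 5 2 10 7 3 11 9 14 12 16 4)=[0, 5, 10, 11, 1, 2, 6, 3, 8, 14, 7, 9, 16, 13, 12, 15, 4]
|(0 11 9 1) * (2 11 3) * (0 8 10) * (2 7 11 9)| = |(0 3 7 11 2 9 1 8 10)| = 9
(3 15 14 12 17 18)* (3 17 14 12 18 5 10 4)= (3 15 12 14 18 17 5 10 4)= [0, 1, 2, 15, 3, 10, 6, 7, 8, 9, 4, 11, 14, 13, 18, 12, 16, 5, 17]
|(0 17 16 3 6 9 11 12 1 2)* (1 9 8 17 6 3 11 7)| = 11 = |(0 6 8 17 16 11 12 9 7 1 2)|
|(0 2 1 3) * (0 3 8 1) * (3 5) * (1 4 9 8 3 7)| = 12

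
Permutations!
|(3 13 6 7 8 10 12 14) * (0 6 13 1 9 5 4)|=12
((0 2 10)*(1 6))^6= ((0 2 10)(1 6))^6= (10)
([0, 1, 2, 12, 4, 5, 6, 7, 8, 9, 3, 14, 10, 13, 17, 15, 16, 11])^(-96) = [0, 1, 2, 3, 4, 5, 6, 7, 8, 9, 10, 11, 12, 13, 14, 15, 16, 17]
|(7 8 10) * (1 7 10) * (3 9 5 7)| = 6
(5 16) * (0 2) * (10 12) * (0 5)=(0 2 5 16)(10 12)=[2, 1, 5, 3, 4, 16, 6, 7, 8, 9, 12, 11, 10, 13, 14, 15, 0]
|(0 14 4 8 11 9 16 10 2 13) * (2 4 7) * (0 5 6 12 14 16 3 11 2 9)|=15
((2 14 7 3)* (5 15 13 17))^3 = ((2 14 7 3)(5 15 13 17))^3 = (2 3 7 14)(5 17 13 15)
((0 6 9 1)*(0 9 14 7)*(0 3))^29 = (0 3 7 14 6)(1 9)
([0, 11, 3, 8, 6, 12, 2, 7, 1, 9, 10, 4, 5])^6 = (12)(1 8 3 2 6 4 11)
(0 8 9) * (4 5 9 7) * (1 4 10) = (0 8 7 10 1 4 5 9) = [8, 4, 2, 3, 5, 9, 6, 10, 7, 0, 1]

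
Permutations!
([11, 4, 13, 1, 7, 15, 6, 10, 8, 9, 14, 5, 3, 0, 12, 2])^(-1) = [13, 3, 15, 12, 1, 11, 6, 4, 8, 9, 7, 0, 14, 2, 10, 5]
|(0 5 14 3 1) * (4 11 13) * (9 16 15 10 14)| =|(0 5 9 16 15 10 14 3 1)(4 11 13)| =9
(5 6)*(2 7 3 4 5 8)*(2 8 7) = (8)(3 4 5 6 7) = [0, 1, 2, 4, 5, 6, 7, 3, 8]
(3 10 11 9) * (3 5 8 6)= [0, 1, 2, 10, 4, 8, 3, 7, 6, 5, 11, 9]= (3 10 11 9 5 8 6)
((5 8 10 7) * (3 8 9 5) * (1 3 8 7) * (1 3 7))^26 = (1 7 8 10 3)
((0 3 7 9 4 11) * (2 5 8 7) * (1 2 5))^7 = (0 11 4 9 7 8 5 3)(1 2)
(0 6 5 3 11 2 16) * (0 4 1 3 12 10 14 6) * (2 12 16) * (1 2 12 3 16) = (1 16 4 2 12 10 14 6 5)(3 11) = [0, 16, 12, 11, 2, 1, 5, 7, 8, 9, 14, 3, 10, 13, 6, 15, 4]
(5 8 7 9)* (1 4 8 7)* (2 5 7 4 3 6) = (1 3 6 2 5 4 8)(7 9) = [0, 3, 5, 6, 8, 4, 2, 9, 1, 7]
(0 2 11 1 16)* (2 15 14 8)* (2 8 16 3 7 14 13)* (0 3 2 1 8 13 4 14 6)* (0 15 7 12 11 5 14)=[7, 2, 5, 12, 0, 14, 15, 6, 13, 9, 10, 8, 11, 1, 16, 4, 3]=(0 7 6 15 4)(1 2 5 14 16 3 12 11 8 13)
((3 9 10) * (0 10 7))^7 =((0 10 3 9 7))^7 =(0 3 7 10 9)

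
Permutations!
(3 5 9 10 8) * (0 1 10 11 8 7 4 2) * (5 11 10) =(0 1 5 9 10 7 4 2)(3 11 8) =[1, 5, 0, 11, 2, 9, 6, 4, 3, 10, 7, 8]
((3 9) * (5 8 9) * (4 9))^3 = ((3 5 8 4 9))^3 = (3 4 5 9 8)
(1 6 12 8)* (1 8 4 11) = (1 6 12 4 11) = [0, 6, 2, 3, 11, 5, 12, 7, 8, 9, 10, 1, 4]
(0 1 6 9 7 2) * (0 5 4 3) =(0 1 6 9 7 2 5 4 3) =[1, 6, 5, 0, 3, 4, 9, 2, 8, 7]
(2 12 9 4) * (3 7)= [0, 1, 12, 7, 2, 5, 6, 3, 8, 4, 10, 11, 9]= (2 12 9 4)(3 7)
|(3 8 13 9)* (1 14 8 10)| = |(1 14 8 13 9 3 10)| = 7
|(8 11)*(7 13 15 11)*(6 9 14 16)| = 20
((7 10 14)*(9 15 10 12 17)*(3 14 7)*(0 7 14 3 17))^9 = (9 17 14 10 15) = ((0 7 12)(9 15 10 14 17))^9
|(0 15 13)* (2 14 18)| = 3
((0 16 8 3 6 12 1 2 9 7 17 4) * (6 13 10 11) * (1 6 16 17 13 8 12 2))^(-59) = (0 17 4)(2 10 6 13 12 7 16 9 11)(3 8)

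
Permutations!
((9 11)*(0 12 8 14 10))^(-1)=(0 10 14 8 12)(9 11)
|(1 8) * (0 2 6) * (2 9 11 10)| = |(0 9 11 10 2 6)(1 8)| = 6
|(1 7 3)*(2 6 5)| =|(1 7 3)(2 6 5)| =3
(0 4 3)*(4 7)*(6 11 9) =(0 7 4 3)(6 11 9) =[7, 1, 2, 0, 3, 5, 11, 4, 8, 6, 10, 9]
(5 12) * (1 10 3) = (1 10 3)(5 12) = [0, 10, 2, 1, 4, 12, 6, 7, 8, 9, 3, 11, 5]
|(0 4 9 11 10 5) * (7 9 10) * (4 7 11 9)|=5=|(11)(0 7 4 10 5)|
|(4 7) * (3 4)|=|(3 4 7)|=3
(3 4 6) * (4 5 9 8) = (3 5 9 8 4 6) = [0, 1, 2, 5, 6, 9, 3, 7, 4, 8]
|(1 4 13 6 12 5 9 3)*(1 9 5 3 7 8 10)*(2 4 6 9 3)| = |(1 6 12 2 4 13 9 7 8 10)| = 10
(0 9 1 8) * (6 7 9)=[6, 8, 2, 3, 4, 5, 7, 9, 0, 1]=(0 6 7 9 1 8)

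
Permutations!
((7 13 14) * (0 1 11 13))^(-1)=(0 7 14 13 11 1)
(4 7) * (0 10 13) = (0 10 13)(4 7) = [10, 1, 2, 3, 7, 5, 6, 4, 8, 9, 13, 11, 12, 0]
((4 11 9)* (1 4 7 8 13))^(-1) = ((1 4 11 9 7 8 13))^(-1) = (1 13 8 7 9 11 4)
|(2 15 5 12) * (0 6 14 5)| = |(0 6 14 5 12 2 15)| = 7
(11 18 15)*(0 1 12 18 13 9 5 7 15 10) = (0 1 12 18 10)(5 7 15 11 13 9) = [1, 12, 2, 3, 4, 7, 6, 15, 8, 5, 0, 13, 18, 9, 14, 11, 16, 17, 10]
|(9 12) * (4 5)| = |(4 5)(9 12)| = 2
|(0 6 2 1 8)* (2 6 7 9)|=6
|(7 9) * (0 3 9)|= 4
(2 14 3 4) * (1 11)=(1 11)(2 14 3 4)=[0, 11, 14, 4, 2, 5, 6, 7, 8, 9, 10, 1, 12, 13, 3]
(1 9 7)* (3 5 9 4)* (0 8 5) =(0 8 5 9 7 1 4 3) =[8, 4, 2, 0, 3, 9, 6, 1, 5, 7]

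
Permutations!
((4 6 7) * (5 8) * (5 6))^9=(4 7 6 8 5)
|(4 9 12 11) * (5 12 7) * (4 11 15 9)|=|(5 12 15 9 7)|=5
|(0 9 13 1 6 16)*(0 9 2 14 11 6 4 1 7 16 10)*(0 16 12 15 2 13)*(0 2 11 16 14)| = 12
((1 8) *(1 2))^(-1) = (1 2 8)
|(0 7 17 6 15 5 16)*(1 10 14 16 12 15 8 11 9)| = |(0 7 17 6 8 11 9 1 10 14 16)(5 12 15)| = 33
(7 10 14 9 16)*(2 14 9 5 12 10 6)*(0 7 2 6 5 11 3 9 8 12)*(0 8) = (0 7 5 8 12 10)(2 14 11 3 9 16) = [7, 1, 14, 9, 4, 8, 6, 5, 12, 16, 0, 3, 10, 13, 11, 15, 2]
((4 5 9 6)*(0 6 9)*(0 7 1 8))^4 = ((9)(0 6 4 5 7 1 8))^4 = (9)(0 7 6 1 4 8 5)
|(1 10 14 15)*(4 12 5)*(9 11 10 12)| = |(1 12 5 4 9 11 10 14 15)| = 9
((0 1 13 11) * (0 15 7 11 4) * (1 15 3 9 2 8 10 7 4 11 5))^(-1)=(0 4 15)(1 5 7 10 8 2 9 3 11 13)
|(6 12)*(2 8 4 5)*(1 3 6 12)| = 12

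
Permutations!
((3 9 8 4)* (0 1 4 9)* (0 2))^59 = ((0 1 4 3 2)(8 9))^59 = (0 2 3 4 1)(8 9)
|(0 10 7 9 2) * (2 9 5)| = |(0 10 7 5 2)| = 5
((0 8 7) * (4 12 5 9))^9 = (4 12 5 9)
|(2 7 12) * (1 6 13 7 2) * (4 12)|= |(1 6 13 7 4 12)|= 6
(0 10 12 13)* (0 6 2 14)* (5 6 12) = (0 10 5 6 2 14)(12 13) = [10, 1, 14, 3, 4, 6, 2, 7, 8, 9, 5, 11, 13, 12, 0]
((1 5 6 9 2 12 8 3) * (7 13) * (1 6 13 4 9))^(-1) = (1 6 3 8 12 2 9 4 7 13 5)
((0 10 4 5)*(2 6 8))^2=(0 4)(2 8 6)(5 10)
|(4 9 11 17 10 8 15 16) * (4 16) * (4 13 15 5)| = 14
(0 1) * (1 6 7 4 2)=(0 6 7 4 2 1)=[6, 0, 1, 3, 2, 5, 7, 4]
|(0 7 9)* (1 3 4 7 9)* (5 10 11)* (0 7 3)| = |(0 9 7 1)(3 4)(5 10 11)| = 12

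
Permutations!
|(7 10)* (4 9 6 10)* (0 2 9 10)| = |(0 2 9 6)(4 10 7)| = 12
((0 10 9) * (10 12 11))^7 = (0 11 9 12 10)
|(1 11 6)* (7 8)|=6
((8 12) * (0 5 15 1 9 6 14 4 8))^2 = (0 15 9 14 8)(1 6 4 12 5)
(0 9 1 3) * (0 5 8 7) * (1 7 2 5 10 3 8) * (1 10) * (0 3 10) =(10)(0 9 7 3 1 8 2 5) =[9, 8, 5, 1, 4, 0, 6, 3, 2, 7, 10]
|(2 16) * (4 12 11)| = |(2 16)(4 12 11)| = 6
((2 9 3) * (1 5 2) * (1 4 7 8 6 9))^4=(1 5 2)(3 6 7)(4 9 8)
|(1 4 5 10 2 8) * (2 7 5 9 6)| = 6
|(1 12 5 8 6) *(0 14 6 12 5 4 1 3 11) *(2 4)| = |(0 14 6 3 11)(1 5 8 12 2 4)| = 30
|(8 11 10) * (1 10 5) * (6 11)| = |(1 10 8 6 11 5)| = 6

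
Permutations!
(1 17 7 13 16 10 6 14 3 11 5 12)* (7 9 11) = [0, 17, 2, 7, 4, 12, 14, 13, 8, 11, 6, 5, 1, 16, 3, 15, 10, 9] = (1 17 9 11 5 12)(3 7 13 16 10 6 14)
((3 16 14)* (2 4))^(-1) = (2 4)(3 14 16)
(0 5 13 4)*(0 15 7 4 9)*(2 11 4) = [5, 1, 11, 3, 15, 13, 6, 2, 8, 0, 10, 4, 12, 9, 14, 7] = (0 5 13 9)(2 11 4 15 7)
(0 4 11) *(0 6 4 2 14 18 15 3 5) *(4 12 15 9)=[2, 1, 14, 5, 11, 0, 12, 7, 8, 4, 10, 6, 15, 13, 18, 3, 16, 17, 9]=(0 2 14 18 9 4 11 6 12 15 3 5)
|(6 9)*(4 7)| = |(4 7)(6 9)| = 2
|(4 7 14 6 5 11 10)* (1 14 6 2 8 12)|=|(1 14 2 8 12)(4 7 6 5 11 10)|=30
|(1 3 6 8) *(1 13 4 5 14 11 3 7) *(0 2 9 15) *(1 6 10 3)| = |(0 2 9 15)(1 7 6 8 13 4 5 14 11)(3 10)| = 36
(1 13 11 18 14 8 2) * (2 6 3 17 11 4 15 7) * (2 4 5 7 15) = (1 13 5 7 4 2)(3 17 11 18 14 8 6) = [0, 13, 1, 17, 2, 7, 3, 4, 6, 9, 10, 18, 12, 5, 8, 15, 16, 11, 14]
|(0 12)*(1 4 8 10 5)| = |(0 12)(1 4 8 10 5)| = 10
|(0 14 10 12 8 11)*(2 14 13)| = |(0 13 2 14 10 12 8 11)| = 8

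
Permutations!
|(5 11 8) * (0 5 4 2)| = 6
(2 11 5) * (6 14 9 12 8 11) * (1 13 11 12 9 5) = (1 13 11)(2 6 14 5)(8 12) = [0, 13, 6, 3, 4, 2, 14, 7, 12, 9, 10, 1, 8, 11, 5]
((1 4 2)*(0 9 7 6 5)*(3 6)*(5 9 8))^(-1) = ((0 8 5)(1 4 2)(3 6 9 7))^(-1) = (0 5 8)(1 2 4)(3 7 9 6)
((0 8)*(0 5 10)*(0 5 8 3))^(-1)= (0 3)(5 10)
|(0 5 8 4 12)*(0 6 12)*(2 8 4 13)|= 6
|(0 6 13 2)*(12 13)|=5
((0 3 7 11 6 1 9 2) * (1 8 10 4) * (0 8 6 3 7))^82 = ((0 7 11 3)(1 9 2 8 10 4))^82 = (0 11)(1 10 2)(3 7)(4 8 9)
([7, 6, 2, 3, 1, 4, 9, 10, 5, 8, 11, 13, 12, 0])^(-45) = (13)(1 8)(4 9)(5 6)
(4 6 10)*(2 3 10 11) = [0, 1, 3, 10, 6, 5, 11, 7, 8, 9, 4, 2] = (2 3 10 4 6 11)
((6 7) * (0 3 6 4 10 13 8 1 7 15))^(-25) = ((0 3 6 15)(1 7 4 10 13 8))^(-25) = (0 15 6 3)(1 8 13 10 4 7)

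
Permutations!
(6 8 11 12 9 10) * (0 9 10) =(0 9)(6 8 11 12 10) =[9, 1, 2, 3, 4, 5, 8, 7, 11, 0, 6, 12, 10]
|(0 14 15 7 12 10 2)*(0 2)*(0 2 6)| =|(0 14 15 7 12 10 2 6)| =8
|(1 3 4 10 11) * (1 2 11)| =4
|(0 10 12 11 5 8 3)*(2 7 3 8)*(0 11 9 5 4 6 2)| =30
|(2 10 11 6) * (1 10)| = |(1 10 11 6 2)| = 5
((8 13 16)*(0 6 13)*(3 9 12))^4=((0 6 13 16 8)(3 9 12))^4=(0 8 16 13 6)(3 9 12)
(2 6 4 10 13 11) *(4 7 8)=(2 6 7 8 4 10 13 11)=[0, 1, 6, 3, 10, 5, 7, 8, 4, 9, 13, 2, 12, 11]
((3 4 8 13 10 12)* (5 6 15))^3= ((3 4 8 13 10 12)(5 6 15))^3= (15)(3 13)(4 10)(8 12)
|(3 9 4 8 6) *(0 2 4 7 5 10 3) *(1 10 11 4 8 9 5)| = 8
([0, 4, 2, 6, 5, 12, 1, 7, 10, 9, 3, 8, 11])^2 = [0, 5, 2, 1, 12, 11, 4, 7, 3, 9, 6, 10, 8]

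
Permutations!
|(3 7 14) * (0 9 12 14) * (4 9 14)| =|(0 14 3 7)(4 9 12)| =12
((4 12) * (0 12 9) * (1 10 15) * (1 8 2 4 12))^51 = (0 15 4 1 8 9 10 2)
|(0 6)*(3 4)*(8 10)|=2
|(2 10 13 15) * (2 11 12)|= |(2 10 13 15 11 12)|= 6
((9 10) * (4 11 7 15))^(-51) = (4 11 7 15)(9 10)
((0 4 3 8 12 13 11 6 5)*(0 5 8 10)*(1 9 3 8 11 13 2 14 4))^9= ((0 1 9 3 10)(2 14 4 8 12)(6 11))^9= (0 10 3 9 1)(2 12 8 4 14)(6 11)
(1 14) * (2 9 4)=(1 14)(2 9 4)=[0, 14, 9, 3, 2, 5, 6, 7, 8, 4, 10, 11, 12, 13, 1]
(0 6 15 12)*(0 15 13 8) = (0 6 13 8)(12 15) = [6, 1, 2, 3, 4, 5, 13, 7, 0, 9, 10, 11, 15, 8, 14, 12]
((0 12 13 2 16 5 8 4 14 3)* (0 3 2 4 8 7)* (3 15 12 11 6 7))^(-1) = ((0 11 6 7)(2 16 5 3 15 12 13 4 14))^(-1) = (0 7 6 11)(2 14 4 13 12 15 3 5 16)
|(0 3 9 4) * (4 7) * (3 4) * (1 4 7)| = 6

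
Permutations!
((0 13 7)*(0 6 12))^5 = ((0 13 7 6 12))^5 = (13)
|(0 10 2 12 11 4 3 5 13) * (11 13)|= |(0 10 2 12 13)(3 5 11 4)|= 20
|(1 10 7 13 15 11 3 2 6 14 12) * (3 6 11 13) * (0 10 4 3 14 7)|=|(0 10)(1 4 3 2 11 6 7 14 12)(13 15)|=18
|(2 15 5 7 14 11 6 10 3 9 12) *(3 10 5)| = |(2 15 3 9 12)(5 7 14 11 6)| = 5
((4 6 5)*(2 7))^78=((2 7)(4 6 5))^78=(7)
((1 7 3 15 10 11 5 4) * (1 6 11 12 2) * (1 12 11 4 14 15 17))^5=((1 7 3 17)(2 12)(4 6)(5 14 15 10 11))^5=(1 7 3 17)(2 12)(4 6)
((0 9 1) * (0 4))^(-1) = ((0 9 1 4))^(-1) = (0 4 1 9)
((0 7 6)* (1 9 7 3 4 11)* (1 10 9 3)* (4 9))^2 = ((0 1 3 9 7 6)(4 11 10))^2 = (0 3 7)(1 9 6)(4 10 11)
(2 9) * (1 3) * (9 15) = [0, 3, 15, 1, 4, 5, 6, 7, 8, 2, 10, 11, 12, 13, 14, 9] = (1 3)(2 15 9)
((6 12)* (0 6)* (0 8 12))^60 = ((0 6)(8 12))^60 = (12)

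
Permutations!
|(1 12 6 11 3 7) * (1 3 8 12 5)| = 4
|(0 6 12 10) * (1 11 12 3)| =7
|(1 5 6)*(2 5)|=4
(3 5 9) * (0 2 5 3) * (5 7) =(0 2 7 5 9) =[2, 1, 7, 3, 4, 9, 6, 5, 8, 0]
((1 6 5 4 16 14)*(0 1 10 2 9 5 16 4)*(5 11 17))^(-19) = ((0 1 6 16 14 10 2 9 11 17 5))^(-19) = (0 16 2 17 1 14 9 5 6 10 11)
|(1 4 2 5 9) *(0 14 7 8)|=|(0 14 7 8)(1 4 2 5 9)|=20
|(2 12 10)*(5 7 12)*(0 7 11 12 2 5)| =12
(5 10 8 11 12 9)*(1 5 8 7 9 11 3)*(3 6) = (1 5 10 7 9 8 6 3)(11 12) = [0, 5, 2, 1, 4, 10, 3, 9, 6, 8, 7, 12, 11]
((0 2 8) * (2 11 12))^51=((0 11 12 2 8))^51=(0 11 12 2 8)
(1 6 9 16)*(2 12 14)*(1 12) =(1 6 9 16 12 14 2) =[0, 6, 1, 3, 4, 5, 9, 7, 8, 16, 10, 11, 14, 13, 2, 15, 12]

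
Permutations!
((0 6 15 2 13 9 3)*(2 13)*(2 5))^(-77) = (0 6 15 13 9 3)(2 5)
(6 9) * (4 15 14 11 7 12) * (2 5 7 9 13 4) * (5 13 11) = (2 13 4 15 14 5 7 12)(6 11 9) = [0, 1, 13, 3, 15, 7, 11, 12, 8, 6, 10, 9, 2, 4, 5, 14]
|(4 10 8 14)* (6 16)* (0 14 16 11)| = 8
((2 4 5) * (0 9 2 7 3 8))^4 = ((0 9 2 4 5 7 3 8))^4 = (0 5)(2 3)(4 8)(7 9)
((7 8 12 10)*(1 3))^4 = (12)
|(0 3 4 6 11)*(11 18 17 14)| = 8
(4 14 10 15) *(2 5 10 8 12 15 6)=(2 5 10 6)(4 14 8 12 15)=[0, 1, 5, 3, 14, 10, 2, 7, 12, 9, 6, 11, 15, 13, 8, 4]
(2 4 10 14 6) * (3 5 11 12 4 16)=[0, 1, 16, 5, 10, 11, 2, 7, 8, 9, 14, 12, 4, 13, 6, 15, 3]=(2 16 3 5 11 12 4 10 14 6)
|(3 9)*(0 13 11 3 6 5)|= 7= |(0 13 11 3 9 6 5)|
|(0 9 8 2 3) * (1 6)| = 10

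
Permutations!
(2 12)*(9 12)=(2 9 12)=[0, 1, 9, 3, 4, 5, 6, 7, 8, 12, 10, 11, 2]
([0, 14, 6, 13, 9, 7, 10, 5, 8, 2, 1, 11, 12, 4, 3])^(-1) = (1 10 6 2 9 4 13 3 14)(5 7)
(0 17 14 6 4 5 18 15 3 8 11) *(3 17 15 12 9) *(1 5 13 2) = (0 15 17 14 6 4 13 2 1 5 18 12 9 3 8 11) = [15, 5, 1, 8, 13, 18, 4, 7, 11, 3, 10, 0, 9, 2, 6, 17, 16, 14, 12]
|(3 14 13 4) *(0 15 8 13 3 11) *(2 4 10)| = 8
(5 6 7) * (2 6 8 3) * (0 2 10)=[2, 1, 6, 10, 4, 8, 7, 5, 3, 9, 0]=(0 2 6 7 5 8 3 10)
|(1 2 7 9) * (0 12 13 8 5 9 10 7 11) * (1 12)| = 20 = |(0 1 2 11)(5 9 12 13 8)(7 10)|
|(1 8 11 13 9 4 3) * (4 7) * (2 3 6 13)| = 5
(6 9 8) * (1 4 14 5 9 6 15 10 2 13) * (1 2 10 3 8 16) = (1 4 14 5 9 16)(2 13)(3 8 15) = [0, 4, 13, 8, 14, 9, 6, 7, 15, 16, 10, 11, 12, 2, 5, 3, 1]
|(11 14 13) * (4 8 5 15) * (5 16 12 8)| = 3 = |(4 5 15)(8 16 12)(11 14 13)|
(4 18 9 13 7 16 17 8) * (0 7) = (0 7 16 17 8 4 18 9 13) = [7, 1, 2, 3, 18, 5, 6, 16, 4, 13, 10, 11, 12, 0, 14, 15, 17, 8, 9]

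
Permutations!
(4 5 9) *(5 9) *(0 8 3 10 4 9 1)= (0 8 3 10 4 1)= [8, 0, 2, 10, 1, 5, 6, 7, 3, 9, 4]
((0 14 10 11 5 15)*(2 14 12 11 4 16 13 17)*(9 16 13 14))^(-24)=((0 12 11 5 15)(2 9 16 14 10 4 13 17))^(-24)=(17)(0 12 11 5 15)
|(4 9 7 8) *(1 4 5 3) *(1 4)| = 6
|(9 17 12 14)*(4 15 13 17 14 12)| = |(4 15 13 17)(9 14)| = 4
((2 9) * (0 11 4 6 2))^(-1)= ((0 11 4 6 2 9))^(-1)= (0 9 2 6 4 11)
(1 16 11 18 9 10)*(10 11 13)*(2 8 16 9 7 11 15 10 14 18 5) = (1 9 15 10)(2 8 16 13 14 18 7 11 5) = [0, 9, 8, 3, 4, 2, 6, 11, 16, 15, 1, 5, 12, 14, 18, 10, 13, 17, 7]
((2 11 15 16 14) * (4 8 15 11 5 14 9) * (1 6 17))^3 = ((1 6 17)(2 5 14)(4 8 15 16 9))^3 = (17)(4 16 8 9 15)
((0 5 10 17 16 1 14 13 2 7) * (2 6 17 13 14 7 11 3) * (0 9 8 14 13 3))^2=(0 10 2)(1 9 14 6 16 7 8 13 17)(3 11 5)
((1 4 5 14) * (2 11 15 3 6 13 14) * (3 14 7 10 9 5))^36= ((1 4 3 6 13 7 10 9 5 2 11 15 14))^36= (1 11 9 13 4 15 5 7 3 14 2 10 6)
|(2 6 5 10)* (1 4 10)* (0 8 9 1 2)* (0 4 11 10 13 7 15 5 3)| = 14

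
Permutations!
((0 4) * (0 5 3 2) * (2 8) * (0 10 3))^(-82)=(0 5 4)(2 3)(8 10)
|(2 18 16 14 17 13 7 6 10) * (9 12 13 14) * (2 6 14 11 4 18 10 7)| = 13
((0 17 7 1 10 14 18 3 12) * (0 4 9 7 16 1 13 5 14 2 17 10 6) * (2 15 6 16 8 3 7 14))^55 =(0 6 15 10)(1 16)(2 14 8 7 12 5 9 17 18 3 13 4)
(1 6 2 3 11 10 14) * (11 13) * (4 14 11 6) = [0, 4, 3, 13, 14, 5, 2, 7, 8, 9, 11, 10, 12, 6, 1] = (1 4 14)(2 3 13 6)(10 11)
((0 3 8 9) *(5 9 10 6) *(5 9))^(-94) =(0 8 6)(3 10 9)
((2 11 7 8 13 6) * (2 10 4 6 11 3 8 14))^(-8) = (2 14 7 11 13 8 3)(4 6 10) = ((2 3 8 13 11 7 14)(4 6 10))^(-8)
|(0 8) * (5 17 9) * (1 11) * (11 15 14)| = |(0 8)(1 15 14 11)(5 17 9)| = 12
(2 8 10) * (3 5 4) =(2 8 10)(3 5 4) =[0, 1, 8, 5, 3, 4, 6, 7, 10, 9, 2]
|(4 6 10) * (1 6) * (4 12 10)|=6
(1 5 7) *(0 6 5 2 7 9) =(0 6 5 9)(1 2 7) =[6, 2, 7, 3, 4, 9, 5, 1, 8, 0]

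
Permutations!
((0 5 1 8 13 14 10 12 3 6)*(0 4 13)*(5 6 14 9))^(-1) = ((0 6 4 13 9 5 1 8)(3 14 10 12))^(-1) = (0 8 1 5 9 13 4 6)(3 12 10 14)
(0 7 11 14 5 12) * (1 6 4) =(0 7 11 14 5 12)(1 6 4) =[7, 6, 2, 3, 1, 12, 4, 11, 8, 9, 10, 14, 0, 13, 5]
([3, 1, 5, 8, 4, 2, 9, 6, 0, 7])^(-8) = [3, 1, 2, 8, 4, 5, 9, 6, 0, 7]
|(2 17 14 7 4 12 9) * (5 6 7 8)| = |(2 17 14 8 5 6 7 4 12 9)| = 10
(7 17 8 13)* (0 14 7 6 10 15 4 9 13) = (0 14 7 17 8)(4 9 13 6 10 15) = [14, 1, 2, 3, 9, 5, 10, 17, 0, 13, 15, 11, 12, 6, 7, 4, 16, 8]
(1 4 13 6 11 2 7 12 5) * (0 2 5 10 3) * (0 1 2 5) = (0 5 2 7 12 10 3 1 4 13 6 11) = [5, 4, 7, 1, 13, 2, 11, 12, 8, 9, 3, 0, 10, 6]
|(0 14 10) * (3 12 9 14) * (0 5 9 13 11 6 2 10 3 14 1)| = |(0 14 3 12 13 11 6 2 10 5 9 1)| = 12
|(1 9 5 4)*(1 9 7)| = |(1 7)(4 9 5)| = 6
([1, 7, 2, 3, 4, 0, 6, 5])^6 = [7, 5, 2, 3, 4, 1, 6, 0]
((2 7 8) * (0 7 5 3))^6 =(8)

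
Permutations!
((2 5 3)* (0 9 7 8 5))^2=(0 7 5 2 9 8 3)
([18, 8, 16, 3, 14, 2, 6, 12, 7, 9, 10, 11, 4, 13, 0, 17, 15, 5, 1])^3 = [8, 12, 17, 3, 18, 15, 6, 14, 4, 9, 10, 11, 0, 13, 1, 2, 5, 16, 7]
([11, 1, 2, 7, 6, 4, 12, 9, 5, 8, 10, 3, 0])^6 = (0 5 3 6 9)(4 7 12 8 11)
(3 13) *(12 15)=(3 13)(12 15)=[0, 1, 2, 13, 4, 5, 6, 7, 8, 9, 10, 11, 15, 3, 14, 12]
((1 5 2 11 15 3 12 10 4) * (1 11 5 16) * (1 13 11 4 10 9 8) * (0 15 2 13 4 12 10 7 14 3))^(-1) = (0 15)(1 8 9 12 4 16)(2 11 13 5)(3 14 7 10)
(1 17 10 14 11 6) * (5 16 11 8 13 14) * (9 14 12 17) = (1 9 14 8 13 12 17 10 5 16 11 6) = [0, 9, 2, 3, 4, 16, 1, 7, 13, 14, 5, 6, 17, 12, 8, 15, 11, 10]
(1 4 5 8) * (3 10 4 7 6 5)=[0, 7, 2, 10, 3, 8, 5, 6, 1, 9, 4]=(1 7 6 5 8)(3 10 4)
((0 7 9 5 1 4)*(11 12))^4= (12)(0 1 9)(4 5 7)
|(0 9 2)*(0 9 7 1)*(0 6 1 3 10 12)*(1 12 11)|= |(0 7 3 10 11 1 6 12)(2 9)|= 8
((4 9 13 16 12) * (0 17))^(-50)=(17)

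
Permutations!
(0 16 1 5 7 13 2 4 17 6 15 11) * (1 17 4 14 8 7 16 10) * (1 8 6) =(0 10 8 7 13 2 14 6 15 11)(1 5 16 17) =[10, 5, 14, 3, 4, 16, 15, 13, 7, 9, 8, 0, 12, 2, 6, 11, 17, 1]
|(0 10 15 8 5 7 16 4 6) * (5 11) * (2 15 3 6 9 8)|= 28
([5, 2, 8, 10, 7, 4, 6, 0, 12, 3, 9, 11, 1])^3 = (0 7 4 5)(1 12 8 2)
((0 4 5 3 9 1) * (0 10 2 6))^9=((0 4 5 3 9 1 10 2 6))^9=(10)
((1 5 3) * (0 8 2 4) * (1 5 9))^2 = ((0 8 2 4)(1 9)(3 5))^2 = (9)(0 2)(4 8)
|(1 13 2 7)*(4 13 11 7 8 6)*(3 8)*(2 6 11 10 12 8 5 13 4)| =|(1 10 12 8 11 7)(2 3 5 13 6)| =30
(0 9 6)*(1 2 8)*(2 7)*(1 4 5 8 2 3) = (0 9 6)(1 7 3)(4 5 8) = [9, 7, 2, 1, 5, 8, 0, 3, 4, 6]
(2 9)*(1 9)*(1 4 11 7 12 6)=(1 9 2 4 11 7 12 6)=[0, 9, 4, 3, 11, 5, 1, 12, 8, 2, 10, 7, 6]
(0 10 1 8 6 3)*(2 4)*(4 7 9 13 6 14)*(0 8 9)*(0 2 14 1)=(0 10)(1 9 13 6 3 8)(2 7)(4 14)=[10, 9, 7, 8, 14, 5, 3, 2, 1, 13, 0, 11, 12, 6, 4]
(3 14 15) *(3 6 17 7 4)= (3 14 15 6 17 7 4)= [0, 1, 2, 14, 3, 5, 17, 4, 8, 9, 10, 11, 12, 13, 15, 6, 16, 7]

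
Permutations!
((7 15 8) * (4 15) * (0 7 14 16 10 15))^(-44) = (0 7 4)(8 14 16 10 15)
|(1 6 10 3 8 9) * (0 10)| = |(0 10 3 8 9 1 6)| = 7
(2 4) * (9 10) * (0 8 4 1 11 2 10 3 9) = [8, 11, 1, 9, 10, 5, 6, 7, 4, 3, 0, 2] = (0 8 4 10)(1 11 2)(3 9)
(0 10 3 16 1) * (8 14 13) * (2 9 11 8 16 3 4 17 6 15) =(0 10 4 17 6 15 2 9 11 8 14 13 16 1) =[10, 0, 9, 3, 17, 5, 15, 7, 14, 11, 4, 8, 12, 16, 13, 2, 1, 6]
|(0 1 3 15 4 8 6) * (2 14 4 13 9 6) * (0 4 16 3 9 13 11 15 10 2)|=30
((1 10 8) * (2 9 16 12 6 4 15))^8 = (1 8 10)(2 9 16 12 6 4 15)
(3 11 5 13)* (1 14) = (1 14)(3 11 5 13) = [0, 14, 2, 11, 4, 13, 6, 7, 8, 9, 10, 5, 12, 3, 1]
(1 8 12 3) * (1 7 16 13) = (1 8 12 3 7 16 13) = [0, 8, 2, 7, 4, 5, 6, 16, 12, 9, 10, 11, 3, 1, 14, 15, 13]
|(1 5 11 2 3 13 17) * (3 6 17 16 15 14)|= 30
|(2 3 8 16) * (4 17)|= 4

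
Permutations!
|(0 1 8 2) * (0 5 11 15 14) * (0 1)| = |(1 8 2 5 11 15 14)| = 7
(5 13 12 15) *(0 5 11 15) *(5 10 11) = (0 10 11 15 5 13 12) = [10, 1, 2, 3, 4, 13, 6, 7, 8, 9, 11, 15, 0, 12, 14, 5]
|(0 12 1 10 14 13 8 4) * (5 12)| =9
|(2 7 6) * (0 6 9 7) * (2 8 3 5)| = 6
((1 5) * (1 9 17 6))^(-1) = (1 6 17 9 5)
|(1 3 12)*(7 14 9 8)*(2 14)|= |(1 3 12)(2 14 9 8 7)|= 15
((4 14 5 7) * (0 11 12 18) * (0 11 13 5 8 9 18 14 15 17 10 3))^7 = (0 10 15 7 13 3 17 4 5)(8 9 18 11 12 14)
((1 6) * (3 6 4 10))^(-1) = ((1 4 10 3 6))^(-1) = (1 6 3 10 4)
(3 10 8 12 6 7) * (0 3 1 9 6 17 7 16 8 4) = (0 3 10 4)(1 9 6 16 8 12 17 7) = [3, 9, 2, 10, 0, 5, 16, 1, 12, 6, 4, 11, 17, 13, 14, 15, 8, 7]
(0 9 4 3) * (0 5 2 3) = [9, 1, 3, 5, 0, 2, 6, 7, 8, 4] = (0 9 4)(2 3 5)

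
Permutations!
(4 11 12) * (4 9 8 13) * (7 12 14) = (4 11 14 7 12 9 8 13) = [0, 1, 2, 3, 11, 5, 6, 12, 13, 8, 10, 14, 9, 4, 7]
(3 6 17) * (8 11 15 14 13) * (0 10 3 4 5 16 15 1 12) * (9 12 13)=(0 10 3 6 17 4 5 16 15 14 9 12)(1 13 8 11)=[10, 13, 2, 6, 5, 16, 17, 7, 11, 12, 3, 1, 0, 8, 9, 14, 15, 4]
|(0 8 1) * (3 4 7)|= |(0 8 1)(3 4 7)|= 3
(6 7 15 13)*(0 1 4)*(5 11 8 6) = [1, 4, 2, 3, 0, 11, 7, 15, 6, 9, 10, 8, 12, 5, 14, 13] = (0 1 4)(5 11 8 6 7 15 13)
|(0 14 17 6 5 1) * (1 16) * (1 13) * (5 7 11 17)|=|(0 14 5 16 13 1)(6 7 11 17)|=12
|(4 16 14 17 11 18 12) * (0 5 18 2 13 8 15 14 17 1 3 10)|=16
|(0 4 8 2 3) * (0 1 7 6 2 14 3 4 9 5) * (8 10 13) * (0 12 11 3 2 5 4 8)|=|(0 9 4 10 13)(1 7 6 5 12 11 3)(2 8 14)|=105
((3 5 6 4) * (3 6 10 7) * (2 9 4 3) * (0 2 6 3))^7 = ((0 2 9 4 3 5 10 7 6))^7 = (0 7 5 4 2 6 10 3 9)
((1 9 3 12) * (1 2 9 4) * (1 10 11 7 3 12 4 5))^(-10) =((1 5)(2 9 12)(3 4 10 11 7))^(-10) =(2 12 9)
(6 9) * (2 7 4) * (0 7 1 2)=[7, 2, 1, 3, 0, 5, 9, 4, 8, 6]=(0 7 4)(1 2)(6 9)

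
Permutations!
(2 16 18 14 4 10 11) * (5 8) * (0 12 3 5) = (0 12 3 5 8)(2 16 18 14 4 10 11) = [12, 1, 16, 5, 10, 8, 6, 7, 0, 9, 11, 2, 3, 13, 4, 15, 18, 17, 14]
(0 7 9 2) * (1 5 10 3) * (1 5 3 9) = [7, 3, 0, 5, 4, 10, 6, 1, 8, 2, 9] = (0 7 1 3 5 10 9 2)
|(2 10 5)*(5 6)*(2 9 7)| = 6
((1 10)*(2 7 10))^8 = ((1 2 7 10))^8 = (10)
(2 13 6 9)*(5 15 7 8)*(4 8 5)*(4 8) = (2 13 6 9)(5 15 7) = [0, 1, 13, 3, 4, 15, 9, 5, 8, 2, 10, 11, 12, 6, 14, 7]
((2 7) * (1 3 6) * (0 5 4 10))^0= ((0 5 4 10)(1 3 6)(2 7))^0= (10)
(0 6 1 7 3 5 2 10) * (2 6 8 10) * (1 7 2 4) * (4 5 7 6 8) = [4, 2, 5, 7, 1, 8, 6, 3, 10, 9, 0] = (0 4 1 2 5 8 10)(3 7)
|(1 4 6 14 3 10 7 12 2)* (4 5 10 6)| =6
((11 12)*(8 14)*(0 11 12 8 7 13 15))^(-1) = (0 15 13 7 14 8 11) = ((0 11 8 14 7 13 15))^(-1)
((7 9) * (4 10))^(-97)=(4 10)(7 9)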